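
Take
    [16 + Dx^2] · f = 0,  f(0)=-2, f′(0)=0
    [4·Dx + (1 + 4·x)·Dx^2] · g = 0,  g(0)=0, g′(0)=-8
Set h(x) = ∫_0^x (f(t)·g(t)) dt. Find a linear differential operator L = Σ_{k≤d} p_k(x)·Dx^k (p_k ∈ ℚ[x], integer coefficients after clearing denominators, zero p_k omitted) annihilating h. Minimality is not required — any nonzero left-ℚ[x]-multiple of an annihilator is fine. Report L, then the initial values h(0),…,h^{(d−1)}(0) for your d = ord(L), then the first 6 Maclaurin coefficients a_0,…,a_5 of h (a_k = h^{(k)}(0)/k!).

L = (-768 + 6144·x + 77824·x^2 + 262144·x^3 + 262144·x^4)·Dx + (256 + 5120·x + 24576·x^2 + 32768·x^3)·Dx^2 + (1280·x + 10752·x^2 + 32768·x^3 + 32768·x^4)·Dx^3 + (16 + 320·x + 1536·x^2 + 2048·x^3)·Dx^4 + (3 + 56·x + 368·x^2 + 1024·x^3 + 1024·x^4)·Dx^5  (order 5).
h: a_k = 0, 0, 8, -32/3, -32/3, 0, …
ICs: h(0) = 0, h′(0) = 0, h′′(0) = 16, h′′′(0) = -64, h′′′′(0) = -256.

f: a_k = -2, 0, 16, 0, -64/3, 0, …
g: a_k = 0, -8, 16, -128/3, 128, -2048/5, …
Sym-product of L_f,L_g gives L₀ (≤ ord 4).
Integrate: L := L₀·Dx.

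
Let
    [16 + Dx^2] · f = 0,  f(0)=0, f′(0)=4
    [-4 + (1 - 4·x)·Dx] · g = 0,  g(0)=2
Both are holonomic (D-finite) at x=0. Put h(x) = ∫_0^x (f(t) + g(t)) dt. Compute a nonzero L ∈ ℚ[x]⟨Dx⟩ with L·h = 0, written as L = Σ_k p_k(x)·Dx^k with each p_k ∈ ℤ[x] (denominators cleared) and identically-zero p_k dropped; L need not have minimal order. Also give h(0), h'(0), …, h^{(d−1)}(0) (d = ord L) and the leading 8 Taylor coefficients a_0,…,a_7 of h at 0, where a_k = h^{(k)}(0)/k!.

L = (-448 + 512·x - 1024·x^2)·Dx + (48 - 320·x + 768·x^2 - 1024·x^3)·Dx^2 + (-28 + 32·x - 64·x^2)·Dx^3 + (3 - 20·x + 48·x^2 - 64·x^3)·Dx^4  (order 4).
h: a_k = 0, 2, 6, 32/3, 88/3, 512/5, 15424/45, 8192/7, …
ICs: h(0) = 0, h′(0) = 2, h′′(0) = 12, h′′′(0) = 64.

f: a_k = 0, 4, 0, -32/3, 0, 128/15, 0, -1024/315, …
g: a_k = 2, 8, 32, 128, 512, 2048, 8192, 32768, …
Sum ⇒ L₀ = lclm(L_f,L_g) in ℚ(x)⟨Dx⟩.
h=∫h₀ ⇒ L = L₀·Dx.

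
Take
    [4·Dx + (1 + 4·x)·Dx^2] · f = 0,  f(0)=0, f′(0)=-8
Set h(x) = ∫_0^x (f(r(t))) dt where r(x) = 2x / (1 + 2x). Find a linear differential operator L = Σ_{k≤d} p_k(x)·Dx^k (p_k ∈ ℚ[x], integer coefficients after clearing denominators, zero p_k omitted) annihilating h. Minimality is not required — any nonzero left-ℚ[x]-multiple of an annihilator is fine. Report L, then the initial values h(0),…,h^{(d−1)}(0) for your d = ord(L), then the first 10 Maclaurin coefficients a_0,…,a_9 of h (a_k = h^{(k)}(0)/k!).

L = (12 + 40·x)·Dx^2 + (1 + 12·x + 20·x^2)·Dx^3  (order 3).
h: a_k = 0, 0, -8, 32, -496/3, 4992/5, -99968/15, 47616, -2499968/7, 8333312/3, …
ICs: h(0) = 0, h′(0) = 0, h′′(0) = -16.

f: a_k = 0, -8, 16, -128/3, 128, -2048/5, 4096/3, -32768/7, 16384, -524288/9, …
Change of var in L_f (x↦r) gives L₀.
h=∫₀ˣh₀: take L = L₀·Dx.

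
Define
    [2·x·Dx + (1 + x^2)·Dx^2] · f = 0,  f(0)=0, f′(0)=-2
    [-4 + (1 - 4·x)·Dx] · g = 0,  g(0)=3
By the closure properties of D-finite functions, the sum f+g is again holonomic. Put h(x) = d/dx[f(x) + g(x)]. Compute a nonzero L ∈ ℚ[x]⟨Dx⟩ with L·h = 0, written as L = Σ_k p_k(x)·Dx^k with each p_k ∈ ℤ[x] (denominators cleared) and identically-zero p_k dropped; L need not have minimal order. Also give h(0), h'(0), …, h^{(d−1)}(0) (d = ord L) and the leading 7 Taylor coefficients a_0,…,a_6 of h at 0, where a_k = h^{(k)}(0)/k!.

L = (8 - 128·x - 24·x^2) + (-49 + 8·x - 109·x^2 - 24·x^3)·Dx + (4 - 15·x - 15·x^3 - 4·x^4)·Dx^2  (order 2).
h: a_k = 10, 96, 578, 3072, 15358, 73728, 344066, …
ICs: h(0) = 10, h′(0) = 96.

f: a_k = 0, -2, 0, 2/3, 0, -2/5, 0, …
g: a_k = 3, 12, 48, 192, 768, 3072, 12288, …
f+g: L₀ = lclm(L_f,L_g), ord ≤ 2+1.
h₀' ⇒ L via d/dx closure of L₀.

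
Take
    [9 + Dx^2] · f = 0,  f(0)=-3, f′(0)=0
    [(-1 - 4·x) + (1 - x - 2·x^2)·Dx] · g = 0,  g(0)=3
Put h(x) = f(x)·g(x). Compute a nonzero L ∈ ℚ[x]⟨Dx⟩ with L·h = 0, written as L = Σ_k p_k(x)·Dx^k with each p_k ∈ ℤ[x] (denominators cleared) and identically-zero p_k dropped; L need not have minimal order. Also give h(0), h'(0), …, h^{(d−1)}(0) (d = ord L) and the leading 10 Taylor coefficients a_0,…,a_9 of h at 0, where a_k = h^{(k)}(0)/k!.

f: a_k = -3, 0, 27/2, 0, -81/8, 0, 243/80, 0, -2187/4480, 0, …
g: a_k = 3, 3, 9, 15, 33, 63, 129, 255, 513, 1023, …
h₀=f·g: eliminate ⇒ L₀, order ≤ 2·1.
L = (-5 + 9·x + 18·x^2) + (2 + 8·x)·Dx + (-1 + x + 2·x^2)·Dx^2  (order 2).
h: a_k = -9, -9, 27/2, -9/2, -63/8, -135/8, -1881/80, -4581/80, -473769/4480, -986841/4480, …
ICs: h(0) = -9, h′(0) = -9.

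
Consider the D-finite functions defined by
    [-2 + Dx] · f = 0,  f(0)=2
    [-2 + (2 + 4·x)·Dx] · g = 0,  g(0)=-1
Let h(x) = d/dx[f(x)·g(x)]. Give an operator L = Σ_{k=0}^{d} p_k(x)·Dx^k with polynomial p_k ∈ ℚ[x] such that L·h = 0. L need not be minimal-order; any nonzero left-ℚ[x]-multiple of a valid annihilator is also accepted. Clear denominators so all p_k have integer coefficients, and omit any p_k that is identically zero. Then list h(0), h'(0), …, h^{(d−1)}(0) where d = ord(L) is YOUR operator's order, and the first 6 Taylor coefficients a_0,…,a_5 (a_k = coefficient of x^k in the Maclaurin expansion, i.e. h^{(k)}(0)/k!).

L = (7 + 24·x + 16·x^2) + (-3 - 10·x - 8·x^2)·Dx  (order 1).
h: a_k = -6, -14, -17, -11, -107/12, 89/60, …
ICs: h(0) = -6.

f: a_k = 2, 4, 4, 8/3, 4/3, 8/15, …
g: a_k = -1, -1, 1/2, -1/2, 5/8, -7/8, …
f·g: L₀ = L_f ⊗_s L_g, ord ≤ 1·1.
Differentiate: ansatz ord ≤ ord L₀ ⇒ L.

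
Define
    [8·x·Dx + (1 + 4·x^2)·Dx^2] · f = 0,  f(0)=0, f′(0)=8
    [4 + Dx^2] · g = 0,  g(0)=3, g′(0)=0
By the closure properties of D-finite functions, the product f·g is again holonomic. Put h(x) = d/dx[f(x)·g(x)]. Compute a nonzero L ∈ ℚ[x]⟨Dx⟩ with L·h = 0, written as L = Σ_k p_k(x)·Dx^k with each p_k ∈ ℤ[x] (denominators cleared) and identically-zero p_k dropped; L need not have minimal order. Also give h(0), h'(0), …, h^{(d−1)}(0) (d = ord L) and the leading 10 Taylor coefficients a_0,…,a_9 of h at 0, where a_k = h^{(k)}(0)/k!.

L = (880 + 9408·x^2 + 59008·x^4 + 49152·x^6 + 24576·x^8 + 16384·x^10 + 32768·x^12) + (544·x + 9088·x^3 + 35840·x^5 + 40960·x^7 + 40960·x^9 + 32768·x^11)·Dx + (240 + 2720·x^2 + 17088·x^4 + 18944·x^6 + 16384·x^8 + 16384·x^10 + 16384·x^12)·Dx^2 + (136·x + 2272·x^3 + 8960·x^5 + 10240·x^7 + 10240·x^9 + 8192·x^11)·Dx^3 + (5 + 92·x^2 + 584·x^4 + 1664·x^6 + 2560·x^8 + 3072·x^10 + 2048·x^12)·Dx^4  (order 4).
h: a_k = 24, 0, -240, 0, 784, 0, -41632/15, 0, 370352/35, 0, …
ICs: h(0) = 24, h′(0) = 0, h′′(0) = -480, h′′′(0) = 0.

f: a_k = 0, 8, 0, -32/3, 0, 128/5, 0, -512/7, 0, 2048/9, …
g: a_k = 3, 0, -6, 0, 2, 0, -4/15, 0, 2/105, 0, …
L₀ := L_f ⊗_s L_g (sym. prod.), ord ≤ 4.
h₀' ⇒ L via d/dx closure of L₀.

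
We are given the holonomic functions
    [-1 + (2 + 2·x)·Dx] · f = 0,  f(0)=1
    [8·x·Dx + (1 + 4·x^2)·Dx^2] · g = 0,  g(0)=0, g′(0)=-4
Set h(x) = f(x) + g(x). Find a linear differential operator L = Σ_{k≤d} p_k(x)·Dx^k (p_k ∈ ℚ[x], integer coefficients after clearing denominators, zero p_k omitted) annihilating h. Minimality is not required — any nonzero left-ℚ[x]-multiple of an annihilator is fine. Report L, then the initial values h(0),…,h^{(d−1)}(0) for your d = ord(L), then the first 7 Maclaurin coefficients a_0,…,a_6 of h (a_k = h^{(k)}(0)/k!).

f: a_k = 1, 1/2, -1/8, 1/16, -5/128, 7/256, -21/1024, …
g: a_k = 0, -4, 0, 16/3, 0, -64/5, 0, …
f+g: L₀ = lclm(L_f,L_g), ord ≤ 1+2.
L = (-16 - 40·x + 192·x^2 + 96·x^3)·Dx + (-35 - 64·x + 328·x^2 + 768·x^3 + 336·x^4)·Dx^2 + (-2 + 30·x + 48·x^2 + 144·x^3 + 224·x^4 + 96·x^5)·Dx^3  (order 3).
h: a_k = 1, -7/2, -1/8, 259/48, -5/128, -16349/1280, -21/1024, …
ICs: h(0) = 1, h′(0) = -7/2, h′′(0) = -1/4.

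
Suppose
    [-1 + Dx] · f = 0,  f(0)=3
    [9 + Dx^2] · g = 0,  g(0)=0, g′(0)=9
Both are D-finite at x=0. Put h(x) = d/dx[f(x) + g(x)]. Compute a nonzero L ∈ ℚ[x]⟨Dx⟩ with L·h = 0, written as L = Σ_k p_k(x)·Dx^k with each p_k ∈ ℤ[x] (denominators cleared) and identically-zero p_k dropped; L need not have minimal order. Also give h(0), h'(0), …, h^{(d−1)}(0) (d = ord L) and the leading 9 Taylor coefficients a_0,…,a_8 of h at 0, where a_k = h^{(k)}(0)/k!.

f: a_k = 3, 3, 3/2, 1/2, 1/8, 1/40, 1/240, 1/1680, 1/13440, …
g: a_k = 0, 9, 0, -27/2, 0, 243/40, 0, -729/560, 0, …
f+g: L₀ = lclm(L_f,L_g), ord ≤ 1+2.
h₀' ⇒ L via d/dx closure of L₀.
L = 9 - 9·Dx + Dx^2 - Dx^3  (order 3).
h: a_k = 12, 3, -39, 1/2, 61/2, 1/40, -1093/120, 1/1680, 703/480, …
ICs: h(0) = 12, h′(0) = 3, h′′(0) = -78.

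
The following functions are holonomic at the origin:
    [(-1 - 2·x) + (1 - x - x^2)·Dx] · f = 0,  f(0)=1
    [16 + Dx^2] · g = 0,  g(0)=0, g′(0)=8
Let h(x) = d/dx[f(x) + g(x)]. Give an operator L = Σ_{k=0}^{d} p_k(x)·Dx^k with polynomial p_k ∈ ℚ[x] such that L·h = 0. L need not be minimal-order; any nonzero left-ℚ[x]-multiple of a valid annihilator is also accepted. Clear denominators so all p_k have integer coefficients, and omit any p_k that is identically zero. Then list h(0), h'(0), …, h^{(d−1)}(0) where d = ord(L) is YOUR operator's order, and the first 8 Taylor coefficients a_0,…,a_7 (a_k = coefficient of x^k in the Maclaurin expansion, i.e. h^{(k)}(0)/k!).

f: a_k = 1, 1, 2, 3, 5, 8, 13, 21, …
g: a_k = 0, 8, 0, -64/3, 0, 256/15, 0, -2048/315, …
f+g: L₀ = lclm(L_f,L_g), ord ≤ 1+2.
Differentiate: ansatz ord ≤ ord L₀ ⇒ L.
L = (1472 + 2624·x + 2560·x^2 + 640·x^3 + 2240·x^4 + 2304·x^5 + 768·x^6) + (-272 - 112·x + 1008·x^2 - 160·x^3 - 800·x^4 + 576·x^5 + 896·x^6 + 256·x^7)·Dx + (92 + 164·x + 160·x^2 + 40·x^3 + 140·x^4 + 144·x^5 + 48·x^6)·Dx^2 + (-17 - 7·x + 63·x^2 - 10·x^3 - 50·x^4 + 36·x^5 + 56·x^6 + 16·x^7)·Dx^3  (order 3).
h: a_k = 9, 4, -55, 20, 376/3, 78, 4567/45, 272, …
ICs: h(0) = 9, h′(0) = 4, h′′(0) = -110.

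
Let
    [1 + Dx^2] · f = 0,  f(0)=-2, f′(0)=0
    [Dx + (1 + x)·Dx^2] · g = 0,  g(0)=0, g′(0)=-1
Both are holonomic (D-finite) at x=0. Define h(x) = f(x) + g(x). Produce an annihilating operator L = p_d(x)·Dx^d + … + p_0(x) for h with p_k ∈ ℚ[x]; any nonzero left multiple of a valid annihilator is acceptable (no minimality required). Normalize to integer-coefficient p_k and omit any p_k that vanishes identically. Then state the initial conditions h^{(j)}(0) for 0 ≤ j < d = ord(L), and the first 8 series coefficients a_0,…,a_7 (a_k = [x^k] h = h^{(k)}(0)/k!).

f: a_k = -2, 0, 1, 0, -1/12, 0, 1/360, 0, …
g: a_k = 0, -1, 1/2, -1/3, 1/4, -1/5, 1/6, -1/7, …
Weyl lclm of L_f,L_g ⇒ L₀ (ord ≤ 4).
L = (7 + 2·x + x^2)·Dx + (3 + 5·x + 3·x^2 + x^3)·Dx^2 + (7 + 2·x + x^2)·Dx^3 + (3 + 5·x + 3·x^2 + x^3)·Dx^4  (order 4).
h: a_k = -2, -1, 3/2, -1/3, 1/6, -1/5, 61/360, -1/7, …
ICs: h(0) = -2, h′(0) = -1, h′′(0) = 3, h′′′(0) = -2.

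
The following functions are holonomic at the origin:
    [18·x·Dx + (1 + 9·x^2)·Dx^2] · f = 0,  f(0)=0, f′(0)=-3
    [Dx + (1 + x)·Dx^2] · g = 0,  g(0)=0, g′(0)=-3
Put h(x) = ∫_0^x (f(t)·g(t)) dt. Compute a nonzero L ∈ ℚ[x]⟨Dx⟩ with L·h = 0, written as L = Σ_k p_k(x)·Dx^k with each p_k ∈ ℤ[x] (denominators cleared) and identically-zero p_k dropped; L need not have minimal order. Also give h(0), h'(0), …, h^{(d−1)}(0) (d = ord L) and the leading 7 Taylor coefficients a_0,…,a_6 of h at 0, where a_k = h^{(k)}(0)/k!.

L = (1368 + 2700·x + 37584·x^2 + 95580·x^3 + 87480·x^4 + 37908·x^5 + 26244·x^7)·Dx^2 + (1298 + 9180·x + 54612·x^2 + 194724·x^3 + 324000·x^4 + 271188·x^5 + 102060·x^6 + 78732·x^7 + 91854·x^8)·Dx^3 + (76 + 2848·x + 12096·x^2 + 43992·x^3 + 117288·x^4 + 173016·x^5 + 139968·x^6 + 75816·x^7 + 78732·x^8 + 52488·x^9)·Dx^4 + (37 + 146·x + 901·x^2 + 2808·x^3 + 7362·x^4 + 15228·x^5 + 21546·x^6 + 17496·x^7 + 12393·x^8 + 13122·x^9 + 6561·x^10)·Dx^5  (order 5).
h: a_k = 0, 0, 0, 3, -9/8, -24/5, 15/8, …
ICs: h(0) = 0, h′(0) = 0, h′′(0) = 0, h′′′(0) = 18, h′′′′(0) = -27.

f: a_k = 0, -3, 0, 9, 0, -243/5, 0, …
g: a_k = 0, -3, 3/2, -1, 3/4, -3/5, 1/2, …
f·g: L₀ = L_f ⊗_s L_g, ord ≤ 2·2.
h=∫₀ˣh₀: take L = L₀·Dx.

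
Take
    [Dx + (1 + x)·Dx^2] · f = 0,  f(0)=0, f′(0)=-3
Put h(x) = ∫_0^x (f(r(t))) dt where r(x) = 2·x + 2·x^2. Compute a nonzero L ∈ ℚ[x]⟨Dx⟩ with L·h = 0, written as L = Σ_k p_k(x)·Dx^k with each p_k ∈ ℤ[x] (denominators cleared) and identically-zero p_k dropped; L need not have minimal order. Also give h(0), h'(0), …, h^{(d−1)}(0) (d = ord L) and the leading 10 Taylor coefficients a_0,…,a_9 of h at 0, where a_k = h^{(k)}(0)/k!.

f: a_k = 0, -3, 3/2, -1, 3/4, -3/5, 1/2, -3/7, 3/8, -1/3, …
f∘r: x↦r, Dx↦Dx/r' in L_f ⇒ L₀.
Integrate: L := L₀·Dx.
L = (4·x + 4·x^2)·Dx^2 + (1 + 4·x + 6·x^2 + 4·x^3)·Dx^3  (order 3).
h: a_k = 0, 0, -3, 0, 1, -6/5, 4/5, 0, -6/7, 4/3, …
ICs: h(0) = 0, h′(0) = 0, h′′(0) = -6.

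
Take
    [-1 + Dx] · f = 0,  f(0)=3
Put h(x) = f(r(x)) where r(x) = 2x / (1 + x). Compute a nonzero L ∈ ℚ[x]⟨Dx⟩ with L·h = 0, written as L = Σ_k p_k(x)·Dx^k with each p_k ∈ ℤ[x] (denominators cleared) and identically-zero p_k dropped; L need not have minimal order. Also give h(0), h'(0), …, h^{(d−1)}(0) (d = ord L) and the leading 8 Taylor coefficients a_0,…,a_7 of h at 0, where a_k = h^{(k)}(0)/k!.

L = -2 + (1 + 2·x + x^2)·Dx  (order 1).
h: a_k = 3, 6, 0, -2, 2, -6/5, 4/15, 10/21, …
ICs: h(0) = 3.

f: a_k = 3, 3, 3/2, 1/2, 1/8, 1/40, 1/240, 1/1680, …
Substitute x→r, Dx→(1/r')Dx; clear ⇒ L₀.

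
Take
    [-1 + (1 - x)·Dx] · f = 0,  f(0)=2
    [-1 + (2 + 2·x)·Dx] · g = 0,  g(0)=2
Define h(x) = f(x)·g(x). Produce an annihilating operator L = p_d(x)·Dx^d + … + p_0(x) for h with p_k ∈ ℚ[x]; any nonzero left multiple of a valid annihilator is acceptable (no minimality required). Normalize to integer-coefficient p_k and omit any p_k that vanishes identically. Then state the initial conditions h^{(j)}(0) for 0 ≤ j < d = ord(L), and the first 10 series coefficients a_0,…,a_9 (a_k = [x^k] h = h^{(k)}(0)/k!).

L = (3 + x) + (-2 + 2·x^2)·Dx  (order 1).
h: a_k = 4, 6, 11/2, 23/4, 179/32, 365/64, 1439/256, 2911/512, 46147/8192, 93009/16384, …
ICs: h(0) = 4.

f: a_k = 2, 2, 2, 2, 2, 2, 2, 2, 2, 2, …
g: a_k = 2, 1, -1/4, 1/8, -5/64, 7/128, -21/512, 33/1024, -429/16384, 715/32768, …
Sym-product of L_f,L_g gives L₀ (≤ ord 1).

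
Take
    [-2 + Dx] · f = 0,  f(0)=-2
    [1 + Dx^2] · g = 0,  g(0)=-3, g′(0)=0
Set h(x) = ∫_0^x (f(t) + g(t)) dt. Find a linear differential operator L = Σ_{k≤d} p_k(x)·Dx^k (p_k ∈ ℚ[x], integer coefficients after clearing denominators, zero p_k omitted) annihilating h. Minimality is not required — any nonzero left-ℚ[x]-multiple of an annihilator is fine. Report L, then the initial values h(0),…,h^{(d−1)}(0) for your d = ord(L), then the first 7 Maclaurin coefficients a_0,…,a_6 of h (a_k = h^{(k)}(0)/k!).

L = -2·Dx + Dx^2 - 2·Dx^3 + Dx^4  (order 4).
h: a_k = 0, -5, -2, -5/6, -2/3, -7/24, -4/45, …
ICs: h(0) = 0, h′(0) = -5, h′′(0) = -4, h′′′(0) = -5.

f: a_k = -2, -4, -4, -8/3, -4/3, -8/15, -8/45, …
g: a_k = -3, 0, 3/2, 0, -1/8, 0, 1/240, …
L₀ := lclm(L_f,L_g); ord L₀ ≤ 1+2.
h=∫h₀ ⇒ L = L₀·Dx.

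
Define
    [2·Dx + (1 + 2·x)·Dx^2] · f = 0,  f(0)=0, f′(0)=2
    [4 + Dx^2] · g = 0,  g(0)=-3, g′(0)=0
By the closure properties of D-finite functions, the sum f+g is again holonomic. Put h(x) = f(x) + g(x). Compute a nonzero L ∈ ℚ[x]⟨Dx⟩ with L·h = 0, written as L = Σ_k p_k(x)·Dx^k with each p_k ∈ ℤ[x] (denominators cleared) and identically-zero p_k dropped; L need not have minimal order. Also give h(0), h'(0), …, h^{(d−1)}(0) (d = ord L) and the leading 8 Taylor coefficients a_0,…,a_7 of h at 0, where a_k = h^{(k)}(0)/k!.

f: a_k = 0, 2, -2, 8/3, -4, 32/5, -32/3, 128/7, …
g: a_k = -3, 0, 6, 0, -2, 0, 4/15, 0, …
h₀=f+g: left-lcm gives L₀, ord ≤ 4.
L = (56 + 32·x + 32·x^2)·Dx + (12 + 40·x + 48·x^2 + 32·x^3)·Dx^2 + (14 + 8·x + 8·x^2)·Dx^3 + (3 + 10·x + 12·x^2 + 8·x^3)·Dx^4  (order 4).
h: a_k = -3, 2, 4, 8/3, -6, 32/5, -52/5, 128/7, …
ICs: h(0) = -3, h′(0) = 2, h′′(0) = 8, h′′′(0) = 16.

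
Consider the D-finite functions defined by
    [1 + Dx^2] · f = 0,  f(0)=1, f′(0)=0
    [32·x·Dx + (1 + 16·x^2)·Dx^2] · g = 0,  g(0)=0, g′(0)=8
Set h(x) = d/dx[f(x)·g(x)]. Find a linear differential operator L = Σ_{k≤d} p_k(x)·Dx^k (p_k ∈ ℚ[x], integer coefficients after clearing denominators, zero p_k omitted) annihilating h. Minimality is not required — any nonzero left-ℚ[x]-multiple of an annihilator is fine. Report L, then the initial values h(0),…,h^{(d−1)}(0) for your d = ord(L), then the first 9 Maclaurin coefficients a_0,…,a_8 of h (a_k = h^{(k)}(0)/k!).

f: a_k = 1, 0, -1/2, 0, 1/24, 0, -1/720, 0, 1/40320, …
g: a_k = 0, 8, 0, -128/3, 0, 2048/5, 0, -32768/7, 0, …
f·g: L₀ = L_f ⊗_s L_g, ord ≤ 2·2.
Derive L from L₀ (diff closure).
L = (209105 + 6893664·x^2 + 261353216·x^4 + 52248576·x^6 - 2162688·x^8 - 60817408·x^10 + 16777216·x^12) + (108608·x + 9933824·x^3 + 133857280·x^5 + 44564480·x^7 + 20971520·x^9 + 67108864·x^11)·Dx + (210210 + 6980800·x^2 + 263314944·x^4 + 66224128·x^6 + 4063232·x^8 - 54525952·x^10 + 33554432·x^12)·Dx^2 + (108608·x + 9933824·x^3 + 133857280·x^5 + 44564480·x^7 + 20971520·x^9 + 67108864·x^11)·Dx^3 + (1105 + 87136·x^2 + 1961728·x^4 + 13975552·x^6 + 6225920·x^8 + 6291456·x^10 + 16777216·x^12)·Dx^4  (order 4).
h: a_k = 8, 0, -140, 0, 6469/3, 0, -3079271/90, 0, 916452227/1680, …
ICs: h(0) = 8, h′(0) = 0, h′′(0) = -280, h′′′(0) = 0.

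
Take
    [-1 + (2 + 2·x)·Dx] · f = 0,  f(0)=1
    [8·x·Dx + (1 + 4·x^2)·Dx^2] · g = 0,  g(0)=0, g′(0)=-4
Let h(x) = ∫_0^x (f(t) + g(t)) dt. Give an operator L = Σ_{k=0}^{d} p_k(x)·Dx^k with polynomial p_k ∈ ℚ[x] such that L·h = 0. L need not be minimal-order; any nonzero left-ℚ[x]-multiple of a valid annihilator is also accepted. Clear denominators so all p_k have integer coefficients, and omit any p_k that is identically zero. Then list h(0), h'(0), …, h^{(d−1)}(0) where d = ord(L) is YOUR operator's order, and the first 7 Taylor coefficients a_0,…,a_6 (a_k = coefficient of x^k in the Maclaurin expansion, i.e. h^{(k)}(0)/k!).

f: a_k = 1, 1/2, -1/8, 1/16, -5/128, 7/256, -21/1024, …
g: a_k = 0, -4, 0, 16/3, 0, -64/5, 0, …
L₀ := lclm(L_f,L_g); ord L₀ ≤ 1+2.
Integrate: L := L₀·Dx.
L = (-16 - 40·x + 192·x^2 + 96·x^3)·Dx^2 + (-35 - 64·x + 328·x^2 + 768·x^3 + 336·x^4)·Dx^3 + (-2 + 30·x + 48·x^2 + 144·x^3 + 224·x^4 + 96·x^5)·Dx^4  (order 4).
h: a_k = 0, 1, -7/4, -1/24, 259/192, -1/128, -16349/7680, …
ICs: h(0) = 0, h′(0) = 1, h′′(0) = -7/2, h′′′(0) = -1/4.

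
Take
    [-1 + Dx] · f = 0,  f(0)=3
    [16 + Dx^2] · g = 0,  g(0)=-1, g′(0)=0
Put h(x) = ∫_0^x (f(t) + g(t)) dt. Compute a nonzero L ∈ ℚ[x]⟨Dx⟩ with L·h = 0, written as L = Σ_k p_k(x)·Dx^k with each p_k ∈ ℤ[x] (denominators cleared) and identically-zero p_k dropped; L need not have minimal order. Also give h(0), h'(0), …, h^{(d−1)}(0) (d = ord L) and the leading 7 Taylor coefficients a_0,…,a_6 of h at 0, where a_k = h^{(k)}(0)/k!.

f: a_k = 3, 3, 3/2, 1/2, 1/8, 1/40, 1/240, …
g: a_k = -1, 0, 8, 0, -32/3, 0, 256/45, …
Weyl lclm of L_f,L_g ⇒ L₀ (ord ≤ 3).
h=∫h₀ ⇒ L = L₀·Dx.
L = -16·Dx + 16·Dx^2 - Dx^3 + Dx^4  (order 4).
h: a_k = 0, 2, 3/2, 19/6, 1/8, -253/120, 1/240, …
ICs: h(0) = 0, h′(0) = 2, h′′(0) = 3, h′′′(0) = 19.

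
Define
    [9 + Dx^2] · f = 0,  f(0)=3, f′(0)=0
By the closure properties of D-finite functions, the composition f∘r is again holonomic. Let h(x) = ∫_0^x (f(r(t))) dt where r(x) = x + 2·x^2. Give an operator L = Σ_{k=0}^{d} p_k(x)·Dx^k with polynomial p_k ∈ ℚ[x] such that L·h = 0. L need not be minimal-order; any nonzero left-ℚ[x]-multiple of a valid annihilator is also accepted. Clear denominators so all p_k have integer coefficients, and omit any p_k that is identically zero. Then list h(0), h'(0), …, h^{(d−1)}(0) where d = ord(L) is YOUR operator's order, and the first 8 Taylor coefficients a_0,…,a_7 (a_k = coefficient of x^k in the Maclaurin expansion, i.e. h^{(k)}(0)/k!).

f: a_k = 3, 0, -27/2, 0, 81/8, 0, -243/80, 0, …
f∘r: x↦r, Dx↦Dx/r' in L_f ⇒ L₀.
∫: right-multiply L₀ by Dx.
L = (9 + 108·x + 432·x^2 + 576·x^3)·Dx - 4·Dx^2 + (1 + 4·x)·Dx^3  (order 3).
h: a_k = 0, 3, 0, -9/2, -27/2, -351/40, 27/2, 19197/560, …
ICs: h(0) = 0, h′(0) = 3, h′′(0) = 0.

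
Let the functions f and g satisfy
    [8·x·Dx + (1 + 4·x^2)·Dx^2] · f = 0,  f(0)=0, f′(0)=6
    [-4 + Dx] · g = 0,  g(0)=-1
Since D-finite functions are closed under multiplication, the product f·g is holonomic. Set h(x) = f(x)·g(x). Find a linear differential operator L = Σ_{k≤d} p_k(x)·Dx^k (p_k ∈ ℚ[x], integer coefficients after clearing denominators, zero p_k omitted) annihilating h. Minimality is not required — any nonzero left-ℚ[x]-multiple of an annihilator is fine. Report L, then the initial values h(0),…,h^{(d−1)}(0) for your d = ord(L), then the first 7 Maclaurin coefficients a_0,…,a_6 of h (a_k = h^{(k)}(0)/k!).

L = (16 - 32·x + 64·x^2) + (-8 + 8·x - 32·x^2)·Dx + (1 + 4·x^2)·Dx^2  (order 2).
h: a_k = 0, -6, -24, -40, -32, -96/5, -128/3, …
ICs: h(0) = 0, h′(0) = -6.

f: a_k = 0, 6, 0, -8, 0, 96/5, 0, …
g: a_k = -1, -4, -8, -32/3, -32/3, -128/15, -256/45, …
Product ⇒ symmetric product L₀, ord ≤ 2.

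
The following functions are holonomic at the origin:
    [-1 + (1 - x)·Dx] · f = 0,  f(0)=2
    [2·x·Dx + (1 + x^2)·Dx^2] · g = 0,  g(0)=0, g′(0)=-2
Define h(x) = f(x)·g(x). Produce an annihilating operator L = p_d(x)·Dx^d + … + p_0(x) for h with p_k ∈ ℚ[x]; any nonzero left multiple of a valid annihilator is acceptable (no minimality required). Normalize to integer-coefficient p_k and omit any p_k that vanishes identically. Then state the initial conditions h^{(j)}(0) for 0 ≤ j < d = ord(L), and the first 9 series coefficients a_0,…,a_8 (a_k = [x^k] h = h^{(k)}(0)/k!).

L = 2·x + (2 - 2·x + 4·x^2)·Dx + (-1 + x - x^2 + x^3)·Dx^2  (order 2).
h: a_k = 0, -4, -4, -8/3, -8/3, -52/15, -52/15, -304/105, -304/105, …
ICs: h(0) = 0, h′(0) = -4.

f: a_k = 2, 2, 2, 2, 2, 2, 2, 2, 2, …
g: a_k = 0, -2, 0, 2/3, 0, -2/5, 0, 2/7, 0, …
Product ⇒ symmetric product L₀, ord ≤ 2.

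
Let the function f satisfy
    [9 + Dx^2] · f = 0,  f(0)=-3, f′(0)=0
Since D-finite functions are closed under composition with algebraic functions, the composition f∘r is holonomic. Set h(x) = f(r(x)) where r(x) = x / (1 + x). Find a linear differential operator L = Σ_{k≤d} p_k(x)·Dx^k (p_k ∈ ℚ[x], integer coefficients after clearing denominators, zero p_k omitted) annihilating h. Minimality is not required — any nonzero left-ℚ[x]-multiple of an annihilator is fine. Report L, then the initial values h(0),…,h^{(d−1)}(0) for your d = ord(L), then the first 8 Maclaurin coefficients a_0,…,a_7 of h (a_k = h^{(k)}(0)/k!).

L = 9 + (2 + 6·x + 6·x^2 + 2·x^3)·Dx + (1 + 4·x + 6·x^2 + 4·x^3 + x^4)·Dx^2  (order 2).
h: a_k = -3, 0, 27/2, -27, 243/8, -27/2, -2457/80, 4131/40, …
ICs: h(0) = -3, h′(0) = 0.

f: a_k = -3, 0, 27/2, 0, -81/8, 0, 243/80, 0, …
Substitute x→r, Dx→(1/r')Dx; clear ⇒ L₀.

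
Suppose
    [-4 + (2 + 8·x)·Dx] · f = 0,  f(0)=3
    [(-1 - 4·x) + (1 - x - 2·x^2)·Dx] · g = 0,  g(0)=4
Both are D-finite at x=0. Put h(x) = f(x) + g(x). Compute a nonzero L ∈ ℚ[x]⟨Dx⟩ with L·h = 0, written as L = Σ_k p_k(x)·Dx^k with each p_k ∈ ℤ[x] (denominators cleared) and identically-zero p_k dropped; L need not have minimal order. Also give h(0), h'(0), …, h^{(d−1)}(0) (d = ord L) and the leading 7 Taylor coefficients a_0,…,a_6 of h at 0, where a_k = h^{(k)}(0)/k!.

f: a_k = 3, 6, -6, 12, -30, 84, -252, …
g: a_k = 4, 4, 12, 20, 44, 84, 172, …
h₀=f+g: left-lcm gives L₀, ord ≤ 2.
L = (16 + 84·x + 120·x^2 + 160·x^3) + (-10 - 52·x - 204·x^2 - 400·x^3 - 400·x^4)·Dx + (-1 + 7·x + 56·x^2 + 8·x^3 - 200·x^4 - 160·x^5)·Dx^2  (order 2).
h: a_k = 7, 10, 6, 32, 14, 168, -80, …
ICs: h(0) = 7, h′(0) = 10.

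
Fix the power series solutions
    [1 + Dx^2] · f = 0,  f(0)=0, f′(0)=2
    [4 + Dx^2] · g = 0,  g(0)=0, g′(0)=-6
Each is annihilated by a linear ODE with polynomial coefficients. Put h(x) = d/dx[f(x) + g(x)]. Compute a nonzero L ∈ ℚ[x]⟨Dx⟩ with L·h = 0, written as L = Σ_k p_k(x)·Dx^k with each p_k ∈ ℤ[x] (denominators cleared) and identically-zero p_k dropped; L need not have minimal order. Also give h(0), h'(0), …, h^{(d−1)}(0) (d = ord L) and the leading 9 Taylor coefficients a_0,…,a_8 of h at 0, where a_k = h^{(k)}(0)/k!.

L = 4 + 5·Dx^2 + Dx^4  (order 4).
h: a_k = -4, 0, 11, 0, -47/12, 0, 191/360, 0, -767/20160, …
ICs: h(0) = -4, h′(0) = 0, h′′(0) = 22, h′′′(0) = 0.

f: a_k = 0, 2, 0, -1/3, 0, 1/60, 0, -1/2520, 0, …
g: a_k = 0, -6, 0, 4, 0, -4/5, 0, 8/105, 0, …
Weyl lclm of L_f,L_g ⇒ L₀ (ord ≤ 4).
h=h₀': d/dx-closure on L₀ ⇒ L.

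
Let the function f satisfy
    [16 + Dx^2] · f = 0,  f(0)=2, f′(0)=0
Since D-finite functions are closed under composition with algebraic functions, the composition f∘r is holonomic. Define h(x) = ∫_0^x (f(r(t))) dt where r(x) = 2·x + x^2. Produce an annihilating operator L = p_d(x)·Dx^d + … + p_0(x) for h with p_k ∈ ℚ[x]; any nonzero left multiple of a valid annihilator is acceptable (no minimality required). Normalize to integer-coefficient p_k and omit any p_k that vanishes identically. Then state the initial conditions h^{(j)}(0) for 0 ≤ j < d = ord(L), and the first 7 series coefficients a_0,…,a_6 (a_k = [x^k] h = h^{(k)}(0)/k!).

f: a_k = 2, 0, -16, 0, 64/3, 0, -512/45, …
Change of var in L_f (x↦r) gives L₀.
∫: right-multiply L₀ by Dx.
L = (64 + 192·x + 192·x^2 + 64·x^3)·Dx - Dx^2 + (1 + x)·Dx^3  (order 3).
h: a_k = 0, 2, 0, -64/3, -16, 976/15, 1024/9, …
ICs: h(0) = 0, h′(0) = 2, h′′(0) = 0.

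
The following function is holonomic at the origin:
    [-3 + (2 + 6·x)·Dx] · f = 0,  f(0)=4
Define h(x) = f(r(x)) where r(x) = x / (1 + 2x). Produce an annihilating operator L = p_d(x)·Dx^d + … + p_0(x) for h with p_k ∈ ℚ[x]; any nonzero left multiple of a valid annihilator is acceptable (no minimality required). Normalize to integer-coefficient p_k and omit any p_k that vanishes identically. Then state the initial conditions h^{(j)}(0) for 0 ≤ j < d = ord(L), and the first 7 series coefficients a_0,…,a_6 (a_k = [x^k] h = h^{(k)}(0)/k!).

L = -3 + (2 + 14·x + 20·x^2)·Dx  (order 1).
h: a_k = 4, 6, -33/2, 195/4, -4965/32, 33909/64, -492501/256, …
ICs: h(0) = 4.

f: a_k = 4, 6, -9/2, 27/4, -405/32, 1701/64, -15309/256, …
Substitute x→r, Dx→(1/r')Dx; clear ⇒ L₀.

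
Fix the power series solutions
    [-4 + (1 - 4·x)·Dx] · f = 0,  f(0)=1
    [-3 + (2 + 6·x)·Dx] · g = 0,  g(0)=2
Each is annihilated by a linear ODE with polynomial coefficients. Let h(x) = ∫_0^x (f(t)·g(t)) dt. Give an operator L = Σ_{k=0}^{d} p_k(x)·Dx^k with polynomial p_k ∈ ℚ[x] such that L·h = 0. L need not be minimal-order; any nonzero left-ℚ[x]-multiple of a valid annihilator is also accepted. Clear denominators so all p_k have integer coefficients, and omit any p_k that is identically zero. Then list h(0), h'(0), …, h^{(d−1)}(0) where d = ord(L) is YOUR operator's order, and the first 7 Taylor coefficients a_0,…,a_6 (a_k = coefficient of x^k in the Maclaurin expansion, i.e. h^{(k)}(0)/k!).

L = (11 + 12·x)·Dx + (-2 + 2·x + 24·x^2)·Dx^2  (order 2).
h: a_k = 0, 2, 11/2, 167/12, 1363/32, 43211/320, 347389/768, …
ICs: h(0) = 0, h′(0) = 2.

f: a_k = 1, 4, 16, 64, 256, 1024, 4096, …
g: a_k = 2, 3, -9/4, 27/8, -405/64, 1701/128, -15309/512, …
Product ⇒ symmetric product L₀, ord ≤ 1.
∫: right-multiply L₀ by Dx.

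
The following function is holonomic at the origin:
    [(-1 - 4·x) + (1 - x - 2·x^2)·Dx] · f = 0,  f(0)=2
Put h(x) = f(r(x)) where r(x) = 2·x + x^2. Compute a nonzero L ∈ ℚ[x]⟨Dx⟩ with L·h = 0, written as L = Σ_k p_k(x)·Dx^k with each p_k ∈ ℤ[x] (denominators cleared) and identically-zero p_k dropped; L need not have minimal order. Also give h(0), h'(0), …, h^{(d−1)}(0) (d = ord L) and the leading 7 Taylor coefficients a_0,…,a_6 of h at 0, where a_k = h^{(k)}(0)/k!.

L = (2 + 16·x + 8·x^2) + (-1 + 3·x + 6·x^2 + 2·x^3)·Dx  (order 1).
h: a_k = 2, 4, 26, 104, 478, 2108, 9402, …
ICs: h(0) = 2.

f: a_k = 2, 2, 6, 10, 22, 42, 86, …
f∘r: x↦r, Dx↦Dx/r' in L_f ⇒ L₀.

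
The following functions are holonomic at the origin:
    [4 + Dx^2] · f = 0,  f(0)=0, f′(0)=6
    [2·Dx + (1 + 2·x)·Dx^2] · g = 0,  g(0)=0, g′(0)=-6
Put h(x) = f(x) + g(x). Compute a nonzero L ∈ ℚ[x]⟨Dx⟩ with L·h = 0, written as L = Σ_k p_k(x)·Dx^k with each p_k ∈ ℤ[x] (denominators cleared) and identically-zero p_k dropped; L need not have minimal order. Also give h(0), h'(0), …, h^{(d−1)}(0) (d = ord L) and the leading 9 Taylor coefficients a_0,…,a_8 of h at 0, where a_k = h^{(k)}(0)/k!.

f: a_k = 0, 6, 0, -4, 0, 4/5, 0, -8/105, 0, …
g: a_k = 0, -6, 6, -8, 12, -96/5, 32, -384/7, 96, …
f+g: L₀ = lclm(L_f,L_g), ord ≤ 2+2.
L = (56 + 32·x + 32·x^2)·Dx + (12 + 40·x + 48·x^2 + 32·x^3)·Dx^2 + (14 + 8·x + 8·x^2)·Dx^3 + (3 + 10·x + 12·x^2 + 8·x^3)·Dx^4  (order 4).
h: a_k = 0, 0, 6, -12, 12, -92/5, 32, -824/15, 96, …
ICs: h(0) = 0, h′(0) = 0, h′′(0) = 12, h′′′(0) = -72.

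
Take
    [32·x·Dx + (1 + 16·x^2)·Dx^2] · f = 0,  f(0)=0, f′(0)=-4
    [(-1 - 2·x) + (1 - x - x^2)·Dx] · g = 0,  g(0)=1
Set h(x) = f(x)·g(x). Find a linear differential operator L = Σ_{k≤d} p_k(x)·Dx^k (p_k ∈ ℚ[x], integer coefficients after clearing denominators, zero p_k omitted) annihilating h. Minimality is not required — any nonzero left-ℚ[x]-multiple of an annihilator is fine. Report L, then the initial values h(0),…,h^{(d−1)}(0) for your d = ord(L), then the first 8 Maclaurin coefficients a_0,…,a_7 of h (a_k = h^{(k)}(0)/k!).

f: a_k = 0, -4, 0, 64/3, 0, -1024/5, 0, 16384/7, …
g: a_k = 1, 1, 2, 3, 5, 8, 13, 21, …
L₀ := L_f ⊗_s L_g (sym. prod.), ord ≤ 2.
L = (2 + 32·x + 96·x^2) + (2 - 28·x + 64·x^2 + 96·x^3)·Dx + (-1 + x - 15·x^2 + 16·x^3 + 16·x^4)·Dx^2  (order 2).
h: a_k = 0, -4, -4, 40/3, 28/3, -2732/15, -864/5, 208492/105, …
ICs: h(0) = 0, h′(0) = -4.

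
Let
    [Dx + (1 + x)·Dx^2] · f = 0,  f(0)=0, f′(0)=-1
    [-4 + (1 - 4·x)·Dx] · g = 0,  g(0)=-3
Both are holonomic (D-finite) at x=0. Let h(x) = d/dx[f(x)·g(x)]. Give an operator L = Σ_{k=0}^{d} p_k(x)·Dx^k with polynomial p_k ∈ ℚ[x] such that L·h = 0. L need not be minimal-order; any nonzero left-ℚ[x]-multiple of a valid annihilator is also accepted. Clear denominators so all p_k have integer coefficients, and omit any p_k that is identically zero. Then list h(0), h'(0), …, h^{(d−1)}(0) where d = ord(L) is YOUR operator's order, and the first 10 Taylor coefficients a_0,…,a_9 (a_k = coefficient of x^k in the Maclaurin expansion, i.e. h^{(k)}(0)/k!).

L = 16 + (10 + 20·x)·Dx + (-1 + 3·x + 4·x^2)·Dx^2  (order 2).
h: a_k = 3, 21, 129, 685, 3428, 82257/5, 383881/5, 12284087/35, 110556993/70, 147409261/21, …
ICs: h(0) = 3, h′(0) = 21.

f: a_k = 0, -1, 1/2, -1/3, 1/4, -1/5, 1/6, -1/7, 1/8, -1/9, …
g: a_k = -3, -12, -48, -192, -768, -3072, -12288, -49152, -196608, -786432, …
Sym-product of L_f,L_g gives L₀ (≤ ord 2).
Derive L from L₀ (diff closure).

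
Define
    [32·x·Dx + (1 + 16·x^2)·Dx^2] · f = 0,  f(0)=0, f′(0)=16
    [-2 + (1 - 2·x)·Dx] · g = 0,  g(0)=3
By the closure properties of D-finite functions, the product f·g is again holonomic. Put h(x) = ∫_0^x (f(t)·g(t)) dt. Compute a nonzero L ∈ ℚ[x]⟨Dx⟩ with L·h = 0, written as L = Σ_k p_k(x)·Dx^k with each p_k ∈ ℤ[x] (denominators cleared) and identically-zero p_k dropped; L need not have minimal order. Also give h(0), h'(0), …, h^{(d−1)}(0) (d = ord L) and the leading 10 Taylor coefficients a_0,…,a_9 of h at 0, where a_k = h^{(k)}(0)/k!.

L = 64·x·Dx + (4 - 32·x + 128·x^2)·Dx^2 + (-1 + 2·x - 16·x^2 + 32·x^3)·Dx^3  (order 3).
h: a_k = 0, 0, 24, 32, -16, -128/5, 5504/15, 22016/35, -84352/35, -1349632/315, …
ICs: h(0) = 0, h′(0) = 0, h′′(0) = 48.

f: a_k = 0, 16, 0, -256/3, 0, 4096/5, 0, -65536/7, 0, 1048576/9, …
g: a_k = 3, 6, 12, 24, 48, 96, 192, 384, 768, 1536, …
L₀ := L_f ⊗_s L_g (sym. prod.), ord ≤ 2.
h=∫h₀ ⇒ L = L₀·Dx.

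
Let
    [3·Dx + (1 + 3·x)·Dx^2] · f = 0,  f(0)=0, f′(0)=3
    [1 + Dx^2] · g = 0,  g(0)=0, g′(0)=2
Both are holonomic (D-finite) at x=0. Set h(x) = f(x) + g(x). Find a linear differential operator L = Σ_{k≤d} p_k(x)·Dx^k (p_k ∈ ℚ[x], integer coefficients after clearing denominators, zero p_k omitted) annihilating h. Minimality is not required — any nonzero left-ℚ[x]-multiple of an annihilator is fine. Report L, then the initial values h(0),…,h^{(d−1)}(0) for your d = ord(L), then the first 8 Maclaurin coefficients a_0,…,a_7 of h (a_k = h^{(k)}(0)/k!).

L = (165 + 18·x + 27·x^2)·Dx + (19 + 63·x + 27·x^2 + 27·x^3)·Dx^2 + (165 + 18·x + 27·x^2)·Dx^3 + (19 + 63·x + 27·x^2 + 27·x^3)·Dx^4  (order 4).
h: a_k = 0, 5, -9/2, 26/3, -81/4, 2917/60, -243/2, 787319/2520, …
ICs: h(0) = 0, h′(0) = 5, h′′(0) = -9, h′′′(0) = 52.

f: a_k = 0, 3, -9/2, 9, -81/4, 243/5, -243/2, 2187/7, …
g: a_k = 0, 2, 0, -1/3, 0, 1/60, 0, -1/2520, …
f+g: L₀ = lclm(L_f,L_g), ord ≤ 2+2.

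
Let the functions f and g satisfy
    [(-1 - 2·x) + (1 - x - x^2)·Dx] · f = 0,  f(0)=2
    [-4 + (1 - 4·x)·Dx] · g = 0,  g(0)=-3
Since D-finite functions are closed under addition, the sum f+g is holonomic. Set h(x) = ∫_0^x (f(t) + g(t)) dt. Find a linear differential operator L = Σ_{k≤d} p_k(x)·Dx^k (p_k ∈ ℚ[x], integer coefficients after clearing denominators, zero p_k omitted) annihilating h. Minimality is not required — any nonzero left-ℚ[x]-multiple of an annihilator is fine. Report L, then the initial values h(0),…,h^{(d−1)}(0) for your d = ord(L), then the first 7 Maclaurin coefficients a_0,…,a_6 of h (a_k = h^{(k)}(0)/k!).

L = (-16 - 72·x + 24·x^2 - 32·x^3)·Dx + (28 - 38·x - 54·x^2 + 16·x^3 - 64·x^4)·Dx^2 + (-3 + 17·x - 23·x^2 + 14·x^3 - 4·x^4 - 16·x^5)·Dx^3  (order 3).
h: a_k = 0, -1, -5, -44/3, -93/2, -758/5, -1528/3, …
ICs: h(0) = 0, h′(0) = -1, h′′(0) = -10.

f: a_k = 2, 2, 4, 6, 10, 16, 26, …
g: a_k = -3, -12, -48, -192, -768, -3072, -12288, …
Weyl lclm of L_f,L_g ⇒ L₀ (ord ≤ 2).
h=∫₀ˣh₀: take L = L₀·Dx.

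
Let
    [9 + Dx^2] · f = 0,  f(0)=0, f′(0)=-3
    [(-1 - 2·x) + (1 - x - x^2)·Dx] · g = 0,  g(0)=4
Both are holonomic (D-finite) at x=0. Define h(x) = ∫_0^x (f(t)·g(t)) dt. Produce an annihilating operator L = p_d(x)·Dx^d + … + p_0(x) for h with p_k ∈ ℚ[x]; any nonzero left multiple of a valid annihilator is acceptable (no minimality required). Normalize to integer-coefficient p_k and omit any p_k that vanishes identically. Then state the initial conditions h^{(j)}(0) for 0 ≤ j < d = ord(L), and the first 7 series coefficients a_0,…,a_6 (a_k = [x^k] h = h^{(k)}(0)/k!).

L = (-7 + 9·x + 9·x^2)·Dx + (2 + 4·x)·Dx^2 + (-1 + x + x^2)·Dx^3  (order 3).
h: a_k = 0, 0, -6, -4, -3/2, -18/5, -107/20, …
ICs: h(0) = 0, h′(0) = 0, h′′(0) = -12.

f: a_k = 0, -3, 0, 9/2, 0, -81/40, 0, …
g: a_k = 4, 4, 8, 12, 20, 32, 52, …
f·g: L₀ = L_f ⊗_s L_g, ord ≤ 2·1.
Integrate: L := L₀·Dx.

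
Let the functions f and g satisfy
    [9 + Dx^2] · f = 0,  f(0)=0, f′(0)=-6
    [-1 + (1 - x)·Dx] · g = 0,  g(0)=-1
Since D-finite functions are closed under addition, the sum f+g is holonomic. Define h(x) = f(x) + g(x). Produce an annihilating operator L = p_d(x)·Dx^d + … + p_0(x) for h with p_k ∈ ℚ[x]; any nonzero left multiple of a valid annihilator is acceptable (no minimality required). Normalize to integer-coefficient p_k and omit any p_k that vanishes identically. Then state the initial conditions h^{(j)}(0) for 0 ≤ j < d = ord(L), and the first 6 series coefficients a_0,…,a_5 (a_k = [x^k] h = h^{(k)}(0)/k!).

L = (-135 + 162·x - 81·x^2) + (99 - 261·x + 243·x^2 - 81·x^3)·Dx + (-15 + 18·x - 9·x^2)·Dx^2 + (11 - 29·x + 27·x^2 - 9·x^3)·Dx^3  (order 3).
h: a_k = -1, -7, -1, 8, -1, -101/20, …
ICs: h(0) = -1, h′(0) = -7, h′′(0) = -2.

f: a_k = 0, -6, 0, 9, 0, -81/20, …
g: a_k = -1, -1, -1, -1, -1, -1, …
Sum ⇒ L₀ = lclm(L_f,L_g) in ℚ(x)⟨Dx⟩.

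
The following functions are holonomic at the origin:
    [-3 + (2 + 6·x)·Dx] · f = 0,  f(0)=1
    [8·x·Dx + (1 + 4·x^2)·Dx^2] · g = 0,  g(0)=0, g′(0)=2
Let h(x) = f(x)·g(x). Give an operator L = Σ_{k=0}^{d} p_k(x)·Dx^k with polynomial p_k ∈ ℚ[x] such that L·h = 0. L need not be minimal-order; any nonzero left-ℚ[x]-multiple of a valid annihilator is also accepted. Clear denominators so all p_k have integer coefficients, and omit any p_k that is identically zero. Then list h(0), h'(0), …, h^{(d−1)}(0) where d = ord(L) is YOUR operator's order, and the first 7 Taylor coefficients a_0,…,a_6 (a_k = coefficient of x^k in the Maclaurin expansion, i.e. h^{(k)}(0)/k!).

f: a_k = 1, 3/2, -9/8, 27/16, -405/128, 1701/256, -15309/1024, …
g: a_k = 0, 2, 0, -8/3, 0, 32/5, 0, …
Sym-product of L_f,L_g gives L₀ (≤ ord 2).
L = (27 - 48·x - 36·x^2) + (-12 - 4·x + 144·x^2 + 144·x^3)·Dx + (4 + 24·x + 52·x^2 + 96·x^3 + 144·x^4)·Dx^2  (order 2).
h: a_k = 0, 2, 3, -59/12, -5/8, 983/320, 11769/640, …
ICs: h(0) = 0, h′(0) = 2.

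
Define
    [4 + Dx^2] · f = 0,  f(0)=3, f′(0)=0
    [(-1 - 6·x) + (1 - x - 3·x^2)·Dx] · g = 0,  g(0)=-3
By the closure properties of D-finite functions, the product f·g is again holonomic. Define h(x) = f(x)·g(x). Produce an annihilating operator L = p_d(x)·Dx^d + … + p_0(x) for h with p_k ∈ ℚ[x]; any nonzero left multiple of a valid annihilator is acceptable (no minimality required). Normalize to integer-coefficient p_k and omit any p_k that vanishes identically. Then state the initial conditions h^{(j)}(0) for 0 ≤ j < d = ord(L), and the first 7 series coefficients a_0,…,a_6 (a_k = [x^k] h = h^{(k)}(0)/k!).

f: a_k = 3, 0, -6, 0, 2, 0, -4/15, …
g: a_k = -3, -3, -12, -21, -57, -120, -291, …
f·g: L₀ = L_f ⊗_s L_g, ord ≤ 2·1.
L = (2 + 4·x + 12·x^2) + (2 + 12·x)·Dx + (-1 + x + 3·x^2)·Dx^2  (order 2).
h: a_k = -9, -9, -18, -45, -105, -240, -2771/5, …
ICs: h(0) = -9, h′(0) = -9.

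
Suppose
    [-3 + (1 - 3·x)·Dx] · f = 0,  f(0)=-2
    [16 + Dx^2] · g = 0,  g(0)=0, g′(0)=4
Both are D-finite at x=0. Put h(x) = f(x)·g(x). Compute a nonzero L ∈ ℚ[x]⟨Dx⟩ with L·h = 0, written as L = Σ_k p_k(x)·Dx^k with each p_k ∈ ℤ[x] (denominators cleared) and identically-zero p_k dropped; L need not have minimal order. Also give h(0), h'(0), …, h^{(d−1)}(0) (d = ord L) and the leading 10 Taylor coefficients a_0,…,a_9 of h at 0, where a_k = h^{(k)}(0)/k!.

L = (-16 + 48·x) + 6·Dx + (-1 + 3·x)·Dx^2  (order 2).
h: a_k = 0, -8, -24, -152/3, -152, -7096/15, -7096/5, -1339096/315, -1339096/105, -108470872/2835, …
ICs: h(0) = 0, h′(0) = -8.

f: a_k = -2, -6, -18, -54, -162, -486, -1458, -4374, -13122, -39366, …
g: a_k = 0, 4, 0, -32/3, 0, 128/15, 0, -1024/315, 0, 2048/2835, …
L₀ := L_f ⊗_s L_g (sym. prod.), ord ≤ 2.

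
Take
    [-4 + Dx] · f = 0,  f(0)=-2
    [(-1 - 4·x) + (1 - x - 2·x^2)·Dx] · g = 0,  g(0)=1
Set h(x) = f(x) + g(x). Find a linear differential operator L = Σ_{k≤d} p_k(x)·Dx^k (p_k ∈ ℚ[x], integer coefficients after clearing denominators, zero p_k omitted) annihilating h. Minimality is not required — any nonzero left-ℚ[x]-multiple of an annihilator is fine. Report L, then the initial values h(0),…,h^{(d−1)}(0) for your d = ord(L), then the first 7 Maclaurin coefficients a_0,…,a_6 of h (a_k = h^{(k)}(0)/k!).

f: a_k = -2, -8, -16, -64/3, -64/3, -256/15, -512/45, …
g: a_k = 1, 1, 3, 5, 11, 21, 43, …
h₀=f+g: left-lcm gives L₀, ord ≤ 2.
L = (8 + 192·x^2 + 128·x^3) + (10 - 44·x - 72·x^2 + 64·x^3 + 64·x^4)·Dx + (-3 + 11·x + 6·x^2 - 24·x^3 - 16·x^4)·Dx^2  (order 2).
h: a_k = -1, -7, -13, -49/3, -31/3, 59/15, 1423/45, …
ICs: h(0) = -1, h′(0) = -7.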